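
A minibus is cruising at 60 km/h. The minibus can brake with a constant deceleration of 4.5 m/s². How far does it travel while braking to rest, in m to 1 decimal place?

Braking distance ≈ 30.9 m

60 km/h ÷ 3.6 = 16.6667 m/s.
Braking distance = v²/(2a) = 16.6667² / (2 × 4.500) = 277.779 / 9.000 = 30.864 m.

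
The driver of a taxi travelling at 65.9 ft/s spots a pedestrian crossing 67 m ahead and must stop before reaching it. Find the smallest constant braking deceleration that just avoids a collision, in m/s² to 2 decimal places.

65.9 ft/s × 0.3048 = 20.0863 m/s.
v² = 2a·d ⇒ a = v²/(2d) = 20.0863² / (2 × 67.000) = 403.459 / 134.000 = 3.0109 m/s².

Required deceleration ≈ 3.01 m/s²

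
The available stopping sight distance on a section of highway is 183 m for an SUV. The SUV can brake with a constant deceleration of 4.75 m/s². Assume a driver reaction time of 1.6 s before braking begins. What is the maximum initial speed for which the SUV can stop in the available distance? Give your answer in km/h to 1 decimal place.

Stopping distance: v·t_r + v²/(2a) = 183 with t_r = 1.6 s and a = 4.750 m/s².
So v² + 15.200 v − 1738.50 = 0.
Positive root: v = −a·t_r + √((a·t_r)² + 2a·d) = −7.600 + √(57.760 + 1738.50) = 34.7823 m/s.
34.7823 m/s × 3.6 = 125.216 km/h.

Maximum speed ≈ 125.2 km/h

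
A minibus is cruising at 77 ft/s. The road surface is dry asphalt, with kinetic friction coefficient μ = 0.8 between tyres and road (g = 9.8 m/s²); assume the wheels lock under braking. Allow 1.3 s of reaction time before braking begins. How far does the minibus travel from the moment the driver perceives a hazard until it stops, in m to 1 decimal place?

Total stopping distance ≈ 65.6 m

77 ft/s × 0.3048 = 23.4696 m/s.
a = μg = 0.8 × 9.8 = 7.840 m/s².
Reaction distance = v·t_r = 23.4696 × 1.3 = 30.510 m.
Braking distance = v²/(2a) = 23.4696² / (2 × 7.840) = 550.822 / 15.680 = 35.129 m.
Total = 30.510 + 35.129 = 65.639 m.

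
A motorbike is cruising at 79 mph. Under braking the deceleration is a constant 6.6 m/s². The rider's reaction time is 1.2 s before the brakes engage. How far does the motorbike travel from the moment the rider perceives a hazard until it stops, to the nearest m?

Total stopping distance ≈ 137 m

79 mph × 0.44704 = 35.3162 m/s.
Reaction distance = v·t_r = 35.3162 × 1.2 = 42.379 m.
Braking distance = v²/(2a) = 35.3162² / (2 × 6.600) = 1247.234 / 13.200 = 94.487 m.
Total = 42.379 + 94.487 = 136.866 m.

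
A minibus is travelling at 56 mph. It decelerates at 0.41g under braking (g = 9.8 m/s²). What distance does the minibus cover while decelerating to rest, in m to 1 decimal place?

Braking distance ≈ 78.0 m

56 mph × 0.44704 = 25.0342 m/s.
a = 0.41 × 9.8 = 4.018 m/s².
Braking distance = v²/(2a) = 25.0342² / (2 × 4.018) = 626.711 / 8.036 = 77.988 m.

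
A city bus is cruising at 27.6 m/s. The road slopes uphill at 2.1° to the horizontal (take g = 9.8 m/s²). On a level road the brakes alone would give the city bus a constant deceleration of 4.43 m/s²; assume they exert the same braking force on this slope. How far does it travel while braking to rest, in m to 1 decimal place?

Braking distance ≈ 79.5 m

Gravity along the uphill slope adds to the braking deceleration: a_eff = 4.430 + 9.8·sin 2.1° = 4.430 + 0.359 = 4.789 m/s².
Braking distance = v²/(2a) = 27.6000² / (2 × 4.789) = 761.760 / 9.578 = 79.532 m.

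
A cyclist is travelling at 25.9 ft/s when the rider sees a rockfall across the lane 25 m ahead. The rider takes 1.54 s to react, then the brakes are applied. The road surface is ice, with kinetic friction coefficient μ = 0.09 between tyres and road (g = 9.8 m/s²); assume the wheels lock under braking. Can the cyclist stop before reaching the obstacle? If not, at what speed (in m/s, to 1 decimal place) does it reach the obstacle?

No — it strikes the obstacle at 6.3 m/s

25.9 ft/s × 0.3048 = 7.8943 m/s.
a = μg = 0.09 × 9.8 = 0.882 m/s².
Reaction distance = 7.8943 × 1.54 = 12.157 m.
Braking distance needed to stop: v²/(2a) = 62.320 / 1.764 = 35.329 m, so total needed = 12.157 + 35.329 = 47.486 m > 25 m — it cannot stop.
Distance remaining when braking begins: 25 − 12.157 = 12.843 m.
v² = v₀² − 2a·d = 62.320 − 2 × 0.882 × 12.843 = 39.665 m²/s².
v = √39.665 = 6.298 m/s.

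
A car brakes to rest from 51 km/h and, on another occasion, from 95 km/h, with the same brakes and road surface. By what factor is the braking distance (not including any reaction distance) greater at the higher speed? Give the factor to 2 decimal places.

Braking distance d = v²/(2a), so with a fixed, d ∝ v².
Factor = (95/51)² = 1.8627² = 3.4697.

Factor ≈ 3.47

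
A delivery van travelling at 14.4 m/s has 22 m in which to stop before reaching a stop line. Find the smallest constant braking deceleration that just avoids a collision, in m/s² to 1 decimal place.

Required deceleration ≈ 4.7 m/s²

v² = 2a·d ⇒ a = v²/(2d) = 14.4000² / (2 × 22.000) = 207.360 / 44.000 = 4.7127 m/s².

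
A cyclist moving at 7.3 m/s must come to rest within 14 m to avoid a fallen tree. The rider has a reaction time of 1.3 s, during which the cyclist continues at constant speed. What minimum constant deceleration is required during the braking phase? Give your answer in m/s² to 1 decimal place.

Required deceleration ≈ 5.9 m/s²

Distance covered during reaction = 7.3000 × 1.3 = 9.490 m.
Distance available for braking: 14 − 9.490 = 4.510 m.
v² = 2a·d ⇒ a = v²/(2d) = 7.3000² / (2 × 4.510) = 53.290 / 9.020 = 5.9080 m/s².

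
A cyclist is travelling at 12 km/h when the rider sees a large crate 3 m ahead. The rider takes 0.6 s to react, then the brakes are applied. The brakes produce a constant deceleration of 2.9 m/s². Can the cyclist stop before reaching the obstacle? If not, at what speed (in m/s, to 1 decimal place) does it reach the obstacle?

No — it strikes the obstacle at 2.3 m/s

12 km/h ÷ 3.6 = 3.3333 m/s.
Reaction distance = 3.3333 × 0.6 = 2.000 m.
Braking distance needed to stop: v²/(2a) = 11.111 / 5.800 = 1.916 m, so total needed = 2.000 + 1.916 = 3.916 m > 3 m — it cannot stop.
Distance remaining when braking begins: 3 − 2.000 = 1.000 m.
v² = v₀² − 2a·d = 11.111 − 2 × 2.900 × 1.000 = 5.311 m²/s².
v = √5.311 = 2.305 m/s.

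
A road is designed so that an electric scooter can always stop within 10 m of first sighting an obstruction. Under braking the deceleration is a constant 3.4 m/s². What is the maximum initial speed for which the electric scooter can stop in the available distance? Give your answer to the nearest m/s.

Maximum speed ≈ 8 m/s

v²/(2a) = d ⇒ v = √(2 × 3.400 × 10) = √68.00 = 8.2462 m/s.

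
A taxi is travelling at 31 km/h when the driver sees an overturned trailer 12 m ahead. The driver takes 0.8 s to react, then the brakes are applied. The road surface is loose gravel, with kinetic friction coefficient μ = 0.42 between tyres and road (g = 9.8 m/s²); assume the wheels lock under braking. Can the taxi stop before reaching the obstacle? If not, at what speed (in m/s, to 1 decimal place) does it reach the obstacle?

No — it strikes the obstacle at 5.7 m/s

31 km/h ÷ 3.6 = 8.6111 m/s.
a = μg = 0.42 × 9.8 = 4.116 m/s².
Reaction distance = 8.6111 × 0.8 = 6.889 m.
Braking distance needed to stop: v²/(2a) = 74.151 / 8.232 = 9.008 m, so total needed = 6.889 + 9.008 = 15.897 m > 12 m — it cannot stop.
Distance remaining when braking begins: 12 − 6.889 = 5.111 m.
v² = v₀² − 2a·d = 74.151 − 2 × 4.116 × 5.111 = 32.077 m²/s².
v = √32.077 = 5.664 m/s.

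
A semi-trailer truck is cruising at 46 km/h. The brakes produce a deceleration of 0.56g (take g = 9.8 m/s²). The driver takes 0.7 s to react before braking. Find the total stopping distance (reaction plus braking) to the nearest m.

46 km/h ÷ 3.6 = 12.7778 m/s.
a = 0.56 × 9.8 = 5.488 m/s².
Reaction distance = v·t_r = 12.7778 × 0.7 = 8.944 m.
Braking distance = v²/(2a) = 12.7778² / (2 × 5.488) = 163.272 / 10.976 = 14.875 m.
Total = 8.944 + 14.875 = 23.819 m.

Total stopping distance ≈ 24 m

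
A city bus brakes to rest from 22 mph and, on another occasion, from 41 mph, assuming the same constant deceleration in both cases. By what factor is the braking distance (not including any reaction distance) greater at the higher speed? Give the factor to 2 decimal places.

Factor ≈ 3.47

Braking distance d = v²/(2a), so with a fixed, d ∝ v².
Factor = (41/22)² = 1.8636² = 3.4730.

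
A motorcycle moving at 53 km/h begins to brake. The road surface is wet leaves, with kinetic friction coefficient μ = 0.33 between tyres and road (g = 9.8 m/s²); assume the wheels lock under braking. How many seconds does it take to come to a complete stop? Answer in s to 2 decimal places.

Braking time ≈ 4.55 s

53 km/h ÷ 3.6 = 14.7222 m/s.
a = μg = 0.33 × 9.8 = 3.234 m/s².
Braking time = v/a = 14.7222 / 3.234 = 4.552 s.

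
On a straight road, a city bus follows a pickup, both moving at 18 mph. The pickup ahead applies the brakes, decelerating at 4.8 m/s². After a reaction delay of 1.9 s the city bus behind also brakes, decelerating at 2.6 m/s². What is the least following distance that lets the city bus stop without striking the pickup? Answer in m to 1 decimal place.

Minimum gap ≈ 21.0 m

18 mph × 0.44704 = 8.0467 m/s.
Leader travels v²/(2a_L) = 64.749 / 9.600 = 6.745 m before stopping.
Follower covers v·t_r = 8.0467 × 1.9 = 15.289 m while reacting, then v²/(2a_F) = 64.749 / 5.200 = 12.452 m while braking, for a total of 15.289 + 12.452 = 27.741 m.
Since a_F ≤ a_L and the follower starts braking later, the follower is never slower than the leader, so the closest approach is when both have stopped.
Minimum gap = 27.741 − 6.745 = 20.996 m.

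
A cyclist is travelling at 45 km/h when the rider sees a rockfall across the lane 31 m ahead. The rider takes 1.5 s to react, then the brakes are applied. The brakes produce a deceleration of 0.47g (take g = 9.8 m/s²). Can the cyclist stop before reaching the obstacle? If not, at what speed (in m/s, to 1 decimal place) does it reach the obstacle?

No — it strikes the obstacle at 6.6 m/s

45 km/h ÷ 3.6 = 12.5000 m/s.
a = 0.47 × 9.8 = 4.606 m/s².
Reaction distance = 12.5000 × 1.5 = 18.750 m.
Braking distance needed to stop: v²/(2a) = 156.250 / 9.212 = 16.962 m, so total needed = 18.750 + 16.962 = 35.712 m > 31 m — it cannot stop.
Distance remaining when braking begins: 31 − 18.750 = 12.250 m.
v² = v₀² − 2a·d = 156.250 − 2 × 4.606 × 12.250 = 43.403 m²/s².
v = √43.403 = 6.588 m/s.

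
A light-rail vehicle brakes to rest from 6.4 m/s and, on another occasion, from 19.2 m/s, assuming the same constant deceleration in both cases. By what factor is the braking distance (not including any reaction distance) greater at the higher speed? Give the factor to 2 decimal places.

Factor ≈ 9.00

Braking distance d = v²/(2a), so with a fixed, d ∝ v².
Factor = (19.2/6.4)² = 3.0000² = 9.0000.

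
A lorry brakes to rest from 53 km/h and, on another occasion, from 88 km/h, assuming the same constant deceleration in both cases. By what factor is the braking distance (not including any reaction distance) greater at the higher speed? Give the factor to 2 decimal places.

Braking distance d = v²/(2a), so with a fixed, d ∝ v².
Factor = (88/53)² = 1.6604² = 2.7569.

Factor ≈ 2.76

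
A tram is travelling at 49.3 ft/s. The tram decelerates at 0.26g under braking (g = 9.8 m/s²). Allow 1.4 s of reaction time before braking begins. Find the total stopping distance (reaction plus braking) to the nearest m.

Total stopping distance ≈ 65 m

49.3 ft/s × 0.3048 = 15.0266 m/s.
a = 0.26 × 9.8 = 2.548 m/s².
Reaction distance = v·t_r = 15.0266 × 1.4 = 21.037 m.
Braking distance = v²/(2a) = 15.0266² / (2 × 2.548) = 225.799 / 5.096 = 44.309 m.
Total = 21.037 + 44.309 = 65.346 m.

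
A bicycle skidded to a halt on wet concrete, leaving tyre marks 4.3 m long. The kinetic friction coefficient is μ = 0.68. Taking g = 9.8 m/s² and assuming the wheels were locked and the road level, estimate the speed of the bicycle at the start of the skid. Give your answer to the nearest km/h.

Deceleration a = μg = 0.68 × 9.8 = 6.664 m/s².
v = √(2a·d) = √(2 × 6.664 × 4.3) = √57.310 = 7.5703 m/s.
= 7.5703 × 3.6 = 27.253 km/h.

Initial speed ≈ 27 km/h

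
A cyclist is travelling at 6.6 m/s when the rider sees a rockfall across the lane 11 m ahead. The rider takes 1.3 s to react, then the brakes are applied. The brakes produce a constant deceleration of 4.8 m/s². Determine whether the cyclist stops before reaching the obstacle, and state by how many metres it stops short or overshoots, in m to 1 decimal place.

Reaction distance = 6.6000 × 1.3 = 8.580 m.
Braking distance = v²/(2a) = 43.560 / 9.600 = 4.538 m.
Total stopping distance = 8.580 + 4.538 = 13.118 m, vs 11 m available — it cannot stop in time and overshoots by 13.118 − 11 = 2.118 m.

No — it overshoots by 2.1 m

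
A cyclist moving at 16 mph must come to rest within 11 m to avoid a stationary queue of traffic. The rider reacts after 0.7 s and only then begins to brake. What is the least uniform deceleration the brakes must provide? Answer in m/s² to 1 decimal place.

Required deceleration ≈ 4.3 m/s²

16 mph × 0.44704 = 7.1526 m/s.
Distance covered during reaction = 7.1526 × 0.7 = 5.007 m.
Distance available for braking: 11 − 5.007 = 5.993 m.
v² = 2a·d ⇒ a = v²/(2d) = 7.1526² / (2 × 5.993) = 51.160 / 11.986 = 4.2683 m/s².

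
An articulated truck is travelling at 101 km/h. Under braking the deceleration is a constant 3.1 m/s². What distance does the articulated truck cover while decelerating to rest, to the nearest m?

Braking distance ≈ 127 m

101 km/h ÷ 3.6 = 28.0556 m/s.
Braking distance = v²/(2a) = 28.0556² / (2 × 3.100) = 787.117 / 6.200 = 126.954 m.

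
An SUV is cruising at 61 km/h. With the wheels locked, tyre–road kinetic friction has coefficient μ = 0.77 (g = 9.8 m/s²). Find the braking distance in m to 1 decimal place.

61 km/h ÷ 3.6 = 16.9444 m/s.
a = μg = 0.77 × 9.8 = 7.546 m/s².
Braking distance = v²/(2a) = 16.9444² / (2 × 7.546) = 287.113 / 15.092 = 19.024 m.

Braking distance ≈ 19.0 m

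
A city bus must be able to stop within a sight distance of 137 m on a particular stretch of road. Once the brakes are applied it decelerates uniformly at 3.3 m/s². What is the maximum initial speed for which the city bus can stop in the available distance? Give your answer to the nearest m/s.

Maximum speed ≈ 30 m/s

v²/(2a) = d ⇒ v = √(2 × 3.300 × 137) = √904.20 = 30.0699 m/s.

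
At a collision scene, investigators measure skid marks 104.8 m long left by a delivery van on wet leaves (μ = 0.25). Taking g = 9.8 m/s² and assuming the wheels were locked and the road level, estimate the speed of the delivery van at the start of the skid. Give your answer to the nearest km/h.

Deceleration a = μg = 0.25 × 9.8 = 2.450 m/s².
v = √(2a·d) = √(2 × 2.450 × 104.8) = √513.520 = 22.6610 m/s.
= 22.6610 × 3.6 = 81.580 km/h.

Initial speed ≈ 82 km/h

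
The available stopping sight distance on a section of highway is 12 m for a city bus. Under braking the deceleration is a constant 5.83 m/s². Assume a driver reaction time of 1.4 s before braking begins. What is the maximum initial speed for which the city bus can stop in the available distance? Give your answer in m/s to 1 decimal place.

Stopping distance: v·t_r + v²/(2a) = 12 with t_r = 1.4 s and a = 5.830 m/s².
So v² + 16.324 v − 139.92 = 0.
Positive root: v = −a·t_r + √((a·t_r)² + 2a·d) = −8.162 + √(66.618 + 139.92) = 6.2094 m/s.

Maximum speed ≈ 6.2 m/s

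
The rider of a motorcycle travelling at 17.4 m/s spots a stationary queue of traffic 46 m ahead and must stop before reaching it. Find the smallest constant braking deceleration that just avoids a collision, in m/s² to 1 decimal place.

v² = 2a·d ⇒ a = v²/(2d) = 17.4000² / (2 × 46.000) = 302.760 / 92.000 = 3.2909 m/s².

Required deceleration ≈ 3.3 m/s²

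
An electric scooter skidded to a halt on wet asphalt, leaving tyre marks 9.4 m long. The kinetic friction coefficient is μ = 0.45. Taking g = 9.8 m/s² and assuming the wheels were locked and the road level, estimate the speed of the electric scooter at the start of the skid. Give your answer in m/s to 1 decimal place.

Deceleration a = μg = 0.45 × 9.8 = 4.410 m/s².
v = √(2a·d) = √(2 × 4.410 × 9.4) = √82.908 = 9.1054 m/s.

Initial speed ≈ 9.1 m/s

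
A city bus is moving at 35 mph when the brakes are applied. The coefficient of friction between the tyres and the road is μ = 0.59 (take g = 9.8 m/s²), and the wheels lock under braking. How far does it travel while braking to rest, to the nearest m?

35 mph × 0.44704 = 15.6464 m/s.
a = μg = 0.59 × 9.8 = 5.782 m/s².
Braking distance = v²/(2a) = 15.6464² / (2 × 5.782) = 244.810 / 11.564 = 21.170 m.

Braking distance ≈ 21 m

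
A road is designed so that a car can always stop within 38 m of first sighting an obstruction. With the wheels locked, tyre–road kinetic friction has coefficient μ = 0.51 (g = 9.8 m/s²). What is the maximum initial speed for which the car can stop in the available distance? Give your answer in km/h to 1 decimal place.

Maximum speed ≈ 70.2 km/h

a = μg = 0.51 × 9.8 = 4.998 m/s².
v²/(2a) = d ⇒ v = √(2 × 4.998 × 38) = √379.85 = 19.4897 m/s.
19.4897 m/s × 3.6 = 70.163 km/h.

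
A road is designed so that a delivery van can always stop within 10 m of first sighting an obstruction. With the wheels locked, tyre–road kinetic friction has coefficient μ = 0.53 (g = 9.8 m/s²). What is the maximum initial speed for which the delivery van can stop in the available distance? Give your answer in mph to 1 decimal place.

Maximum speed ≈ 22.8 mph

a = μg = 0.53 × 9.8 = 5.194 m/s².
v²/(2a) = d ⇒ v = √(2 × 5.194 × 10) = √103.88 = 10.1922 m/s.
10.1922 m/s ÷ 0.44704 = 22.799 mph.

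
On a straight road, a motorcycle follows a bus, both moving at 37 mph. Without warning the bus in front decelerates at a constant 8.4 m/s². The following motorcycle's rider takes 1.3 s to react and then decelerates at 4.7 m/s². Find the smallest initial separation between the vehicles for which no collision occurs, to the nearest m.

Minimum gap ≈ 34 m

37 mph × 0.44704 = 16.5405 m/s.
Leader travels v²/(2a_L) = 273.588 / 16.800 = 16.285 m before stopping.
Follower covers v·t_r = 16.5405 × 1.3 = 21.503 m while reacting, then v²/(2a_F) = 273.588 / 9.400 = 29.105 m while braking, for a total of 21.503 + 29.105 = 50.608 m.
Since a_F ≤ a_L and the follower starts braking later, the follower is never slower than the leader, so the closest approach is when both have stopped.
Minimum gap = 50.608 − 16.285 = 34.323 m.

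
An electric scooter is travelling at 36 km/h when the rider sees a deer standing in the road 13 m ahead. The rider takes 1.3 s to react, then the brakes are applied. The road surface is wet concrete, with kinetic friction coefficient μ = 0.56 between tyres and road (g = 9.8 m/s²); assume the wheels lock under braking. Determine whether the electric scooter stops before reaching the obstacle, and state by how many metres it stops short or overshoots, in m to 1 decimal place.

No — it overshoots by 9.1 m

36 km/h ÷ 3.6 = 10.0000 m/s.
a = μg = 0.56 × 9.8 = 5.488 m/s².
Reaction distance = 10.0000 × 1.3 = 13.000 m.
Braking distance = v²/(2a) = 100.000 / 10.976 = 9.111 m.
Total stopping distance = 13.000 + 9.111 = 22.111 m, vs 13 m available — it cannot stop in time and overshoots by 22.111 − 13 = 9.111 m.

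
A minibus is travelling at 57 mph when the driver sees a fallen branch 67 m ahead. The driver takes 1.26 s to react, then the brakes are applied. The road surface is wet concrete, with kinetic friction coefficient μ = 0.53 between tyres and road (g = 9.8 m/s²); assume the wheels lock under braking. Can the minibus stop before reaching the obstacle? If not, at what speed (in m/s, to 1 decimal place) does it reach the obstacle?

57 mph × 0.44704 = 25.4813 m/s.
a = μg = 0.53 × 9.8 = 5.194 m/s².
Reaction distance = 25.4813 × 1.26 = 32.106 m.
Braking distance needed to stop: v²/(2a) = 649.297 / 10.388 = 62.505 m, so total needed = 32.106 + 62.505 = 94.611 m > 67 m — it cannot stop.
Distance remaining when braking begins: 67 − 32.106 = 34.894 m.
v² = v₀² − 2a·d = 649.297 − 2 × 5.194 × 34.894 = 286.818 m²/s².
v = √286.818 = 16.936 m/s.

No — it strikes the obstacle at 16.9 m/s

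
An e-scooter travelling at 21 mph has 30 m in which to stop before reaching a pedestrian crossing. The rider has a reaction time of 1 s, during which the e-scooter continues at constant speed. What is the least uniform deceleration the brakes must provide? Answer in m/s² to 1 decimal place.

21 mph × 0.44704 = 9.3878 m/s.
Distance covered during reaction = 9.3878 × 1 = 9.388 m.
Distance available for braking: 30 − 9.388 = 20.612 m.
v² = 2a·d ⇒ a = v²/(2d) = 9.3878² / (2 × 20.612) = 88.131 / 41.224 = 2.1379 m/s².

Required deceleration ≈ 2.1 m/s²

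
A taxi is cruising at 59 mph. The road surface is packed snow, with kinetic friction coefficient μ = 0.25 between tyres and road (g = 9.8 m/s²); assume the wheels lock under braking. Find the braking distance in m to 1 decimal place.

59 mph × 0.44704 = 26.3754 m/s.
a = μg = 0.25 × 9.8 = 2.450 m/s².
Braking distance = v²/(2a) = 26.3754² / (2 × 2.450) = 695.662 / 4.900 = 141.972 m.

Braking distance ≈ 142.0 m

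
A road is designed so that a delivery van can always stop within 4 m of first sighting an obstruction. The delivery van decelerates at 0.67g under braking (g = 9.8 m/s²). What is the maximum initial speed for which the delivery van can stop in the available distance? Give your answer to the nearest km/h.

Maximum speed ≈ 26 km/h

a = 0.67 × 9.8 = 6.566 m/s².
v²/(2a) = d ⇒ v = √(2 × 6.566 × 4) = √52.53 = 7.2478 m/s.
7.2478 m/s × 3.6 = 26.092 km/h.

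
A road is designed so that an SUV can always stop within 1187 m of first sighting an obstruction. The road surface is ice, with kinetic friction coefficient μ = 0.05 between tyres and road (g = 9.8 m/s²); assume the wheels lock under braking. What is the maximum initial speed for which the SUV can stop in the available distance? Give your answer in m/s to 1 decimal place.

a = μg = 0.05 × 9.8 = 0.490 m/s².
v²/(2a) = d ⇒ v = √(2 × 0.490 × 1187) = √1163.26 = 34.1066 m/s.

Maximum speed ≈ 34.1 m/s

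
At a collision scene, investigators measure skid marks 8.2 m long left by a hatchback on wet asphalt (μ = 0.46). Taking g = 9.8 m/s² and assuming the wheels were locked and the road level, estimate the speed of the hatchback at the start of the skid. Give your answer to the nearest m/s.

Initial speed ≈ 9 m/s

Deceleration a = μg = 0.46 × 9.8 = 4.508 m/s².
v = √(2a·d) = √(2 × 4.508 × 8.2) = √73.931 = 8.5983 m/s.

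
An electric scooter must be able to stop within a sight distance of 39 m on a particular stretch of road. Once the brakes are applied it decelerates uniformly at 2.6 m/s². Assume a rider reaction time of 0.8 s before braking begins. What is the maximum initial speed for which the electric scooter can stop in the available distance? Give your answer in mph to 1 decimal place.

Stopping distance: v·t_r + v²/(2a) = 39 with t_r = 0.8 s and a = 2.600 m/s².
So v² + 4.160 v − 202.80 = 0.
Positive root: v = −a·t_r + √((a·t_r)² + 2a·d) = −2.080 + √(4.326 + 202.80) = 12.3119 m/s.
12.3119 m/s ÷ 0.44704 = 27.541 mph.

Maximum speed ≈ 27.5 mph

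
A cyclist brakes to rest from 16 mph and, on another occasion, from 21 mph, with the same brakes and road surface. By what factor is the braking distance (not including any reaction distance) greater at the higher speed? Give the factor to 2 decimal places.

Braking distance d = v²/(2a), so with a fixed, d ∝ v².
Factor = (21/16)² = 1.3125² = 1.7227.

Factor ≈ 1.72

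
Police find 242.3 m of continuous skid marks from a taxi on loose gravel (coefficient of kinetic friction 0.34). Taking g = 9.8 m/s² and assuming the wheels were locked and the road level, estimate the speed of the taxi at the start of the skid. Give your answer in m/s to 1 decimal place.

Initial speed ≈ 40.2 m/s

Deceleration a = μg = 0.34 × 9.8 = 3.332 m/s².
v = √(2a·d) = √(2 × 3.332 × 242.3) = √1614.687 = 40.1832 m/s.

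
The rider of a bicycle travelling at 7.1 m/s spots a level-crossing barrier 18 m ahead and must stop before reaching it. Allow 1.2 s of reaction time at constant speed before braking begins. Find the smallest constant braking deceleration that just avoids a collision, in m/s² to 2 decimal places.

Distance covered during reaction = 7.1000 × 1.2 = 8.520 m.
Distance available for braking: 18 − 8.520 = 9.480 m.
v² = 2a·d ⇒ a = v²/(2d) = 7.1000² / (2 × 9.480) = 50.410 / 18.960 = 2.6588 m/s².

Required deceleration ≈ 2.66 m/s²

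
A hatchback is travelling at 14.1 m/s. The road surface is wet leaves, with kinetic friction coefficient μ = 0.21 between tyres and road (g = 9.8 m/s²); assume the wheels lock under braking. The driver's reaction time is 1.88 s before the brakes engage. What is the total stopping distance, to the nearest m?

Total stopping distance ≈ 75 m

a = μg = 0.21 × 9.8 = 2.058 m/s².
Reaction distance = v·t_r = 14.1000 × 1.88 = 26.508 m.
Braking distance = v²/(2a) = 14.1000² / (2 × 2.058) = 198.810 / 4.116 = 48.302 m.
Total = 26.508 + 48.302 = 74.810 m.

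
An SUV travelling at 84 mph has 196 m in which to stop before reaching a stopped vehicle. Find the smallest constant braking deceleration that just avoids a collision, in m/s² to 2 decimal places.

Required deceleration ≈ 3.60 m/s²

84 mph × 0.44704 = 37.5514 m/s.
v² = 2a·d ⇒ a = v²/(2d) = 37.5514² / (2 × 196.000) = 1410.108 / 392.000 = 3.5972 m/s².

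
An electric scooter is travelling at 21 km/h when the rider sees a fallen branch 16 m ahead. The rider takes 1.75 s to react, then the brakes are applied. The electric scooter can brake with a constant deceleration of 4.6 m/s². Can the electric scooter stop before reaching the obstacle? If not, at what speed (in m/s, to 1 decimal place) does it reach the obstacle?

Yes — it stops about 2.1 m short of the obstacle, so it never reaches it

21 km/h ÷ 3.6 = 5.8333 m/s.
Reaction distance = 5.8333 × 1.75 = 10.208 m.
Braking distance = v²/(2a) = 34.027 / 9.200 = 3.699 m.
Total stopping distance = 10.208 + 3.699 = 13.907 m, vs 16 m available — it stops with 16 − 13.907 = 2.093 m to spare.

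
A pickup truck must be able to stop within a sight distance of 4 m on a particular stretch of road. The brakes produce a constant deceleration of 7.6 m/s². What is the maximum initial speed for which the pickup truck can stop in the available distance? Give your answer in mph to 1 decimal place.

v²/(2a) = d ⇒ v = √(2 × 7.600 × 4) = √60.80 = 7.7974 m/s.
7.7974 m/s ÷ 0.44704 = 17.442 mph.

Maximum speed ≈ 17.4 mph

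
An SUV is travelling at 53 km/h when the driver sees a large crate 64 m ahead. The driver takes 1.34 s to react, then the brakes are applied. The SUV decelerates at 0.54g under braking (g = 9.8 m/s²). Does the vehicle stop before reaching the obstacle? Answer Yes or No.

53 km/h ÷ 3.6 = 14.7222 m/s.
a = 0.54 × 9.8 = 5.292 m/s².
Reaction distance = 14.7222 × 1.34 = 19.728 m.
Braking distance = v²/(2a) = 216.743 / 10.584 = 20.478 m.
Total stopping distance = 19.728 + 20.478 = 40.206 m, vs 64 m available — it stops with 64 − 40.206 = 23.794 m to spare.

Yes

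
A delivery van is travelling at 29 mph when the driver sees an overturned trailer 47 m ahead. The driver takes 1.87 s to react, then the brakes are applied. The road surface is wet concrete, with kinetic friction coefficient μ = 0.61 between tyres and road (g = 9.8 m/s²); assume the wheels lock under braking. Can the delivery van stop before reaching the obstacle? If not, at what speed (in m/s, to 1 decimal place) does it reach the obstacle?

29 mph × 0.44704 = 12.9642 m/s.
a = μg = 0.61 × 9.8 = 5.978 m/s².
Reaction distance = 12.9642 × 1.87 = 24.243 m.
Braking distance = v²/(2a) = 168.070 / 11.956 = 14.057 m.
Total stopping distance = 24.243 + 14.057 = 38.300 m, vs 47 m available — it stops with 47 − 38.300 = 8.700 m to spare.

Yes — it stops about 8.7 m short of the obstacle, so it never reaches it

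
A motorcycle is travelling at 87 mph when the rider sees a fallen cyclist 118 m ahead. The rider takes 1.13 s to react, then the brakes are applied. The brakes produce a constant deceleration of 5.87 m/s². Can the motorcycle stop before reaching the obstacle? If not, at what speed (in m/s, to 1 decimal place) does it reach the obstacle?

No — it strikes the obstacle at 25.4 m/s

87 mph × 0.44704 = 38.8925 m/s.
Reaction distance = 38.8925 × 1.13 = 43.949 m.
Braking distance needed to stop: v²/(2a) = 1512.627 / 11.740 = 128.844 m, so total needed = 43.949 + 128.844 = 172.793 m > 118 m — it cannot stop.
Distance remaining when braking begins: 118 − 43.949 = 74.051 m.
v² = v₀² − 2a·d = 1512.627 − 2 × 5.870 × 74.051 = 643.268 m²/s².
v = √643.268 = 25.363 m/s.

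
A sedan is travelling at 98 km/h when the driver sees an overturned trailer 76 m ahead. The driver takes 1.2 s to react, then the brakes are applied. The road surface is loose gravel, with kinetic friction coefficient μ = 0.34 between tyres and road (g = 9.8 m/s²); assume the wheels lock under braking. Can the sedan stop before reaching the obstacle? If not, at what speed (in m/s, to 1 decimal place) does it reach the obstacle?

98 km/h ÷ 3.6 = 27.2222 m/s.
a = μg = 0.34 × 9.8 = 3.332 m/s².
Reaction distance = 27.2222 × 1.2 = 32.667 m.
Braking distance needed to stop: v²/(2a) = 741.048 / 6.664 = 111.202 m, so total needed = 32.667 + 111.202 = 143.869 m > 76 m — it cannot stop.
Distance remaining when braking begins: 76 − 32.667 = 43.333 m.
v² = v₀² − 2a·d = 741.048 − 2 × 3.332 × 43.333 = 452.277 m²/s².
v = √452.277 = 21.267 m/s.

No — it strikes the obstacle at 21.3 m/s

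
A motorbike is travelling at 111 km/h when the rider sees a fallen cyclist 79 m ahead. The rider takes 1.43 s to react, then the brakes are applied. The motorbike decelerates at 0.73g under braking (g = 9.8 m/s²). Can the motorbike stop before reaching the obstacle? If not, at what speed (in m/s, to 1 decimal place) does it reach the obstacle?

No — it strikes the obstacle at 21.2 m/s

111 km/h ÷ 3.6 = 30.8333 m/s.
a = 0.73 × 9.8 = 7.154 m/s².
Reaction distance = 30.8333 × 1.43 = 44.092 m.
Braking distance needed to stop: v²/(2a) = 950.692 / 14.308 = 66.445 m, so total needed = 44.092 + 66.445 = 110.537 m > 79 m — it cannot stop.
Distance remaining when braking begins: 79 − 44.092 = 34.908 m.
v² = v₀² − 2a·d = 950.692 − 2 × 7.154 × 34.908 = 451.228 m²/s².
v = √451.228 = 21.242 m/s.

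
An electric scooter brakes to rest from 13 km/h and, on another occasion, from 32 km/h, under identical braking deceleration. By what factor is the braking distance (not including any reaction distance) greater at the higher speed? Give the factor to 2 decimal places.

Factor ≈ 6.06

Braking distance d = v²/(2a), so with a fixed, d ∝ v².
Factor = (32/13)² = 2.4615² = 6.0590.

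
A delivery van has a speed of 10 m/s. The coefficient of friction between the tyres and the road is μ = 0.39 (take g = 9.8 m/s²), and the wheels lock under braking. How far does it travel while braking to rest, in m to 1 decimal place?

a = μg = 0.39 × 9.8 = 3.822 m/s².
Braking distance = v²/(2a) = 10.0000² / (2 × 3.822) = 100.000 / 7.644 = 13.082 m.

Braking distance ≈ 13.1 m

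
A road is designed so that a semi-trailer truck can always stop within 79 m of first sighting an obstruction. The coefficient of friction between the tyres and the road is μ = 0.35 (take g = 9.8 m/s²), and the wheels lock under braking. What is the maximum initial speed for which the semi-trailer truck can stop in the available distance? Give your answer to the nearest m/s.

a = μg = 0.35 × 9.8 = 3.430 m/s².
v²/(2a) = d ⇒ v = √(2 × 3.430 × 79) = √541.94 = 23.2796 m/s.

Maximum speed ≈ 23 m/s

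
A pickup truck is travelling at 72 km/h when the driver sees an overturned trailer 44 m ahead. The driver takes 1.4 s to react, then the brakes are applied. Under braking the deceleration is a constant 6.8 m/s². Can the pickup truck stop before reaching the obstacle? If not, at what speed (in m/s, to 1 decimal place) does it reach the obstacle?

72 km/h ÷ 3.6 = 20.0000 m/s.
Reaction distance = 20.0000 × 1.4 = 28.000 m.
Braking distance needed to stop: v²/(2a) = 400.000 / 13.600 = 29.412 m, so total needed = 28.000 + 29.412 = 57.412 m > 44 m — it cannot stop.
Distance remaining when braking begins: 44 − 28.000 = 16.000 m.
v² = v₀² − 2a·d = 400.000 − 2 × 6.800 × 16.000 = 182.400 m²/s².
v = √182.400 = 13.506 m/s.

No — it strikes the obstacle at 13.5 m/s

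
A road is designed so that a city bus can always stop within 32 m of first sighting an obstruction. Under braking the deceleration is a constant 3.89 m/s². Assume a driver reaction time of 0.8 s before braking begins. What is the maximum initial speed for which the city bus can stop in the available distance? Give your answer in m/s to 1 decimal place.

Stopping distance: v·t_r + v²/(2a) = 32 with t_r = 0.8 s and a = 3.890 m/s².
So v² + 6.224 v − 248.96 = 0.
Positive root: v = −a·t_r + √((a·t_r)² + 2a·d) = −3.112 + √(9.685 + 248.96) = 12.9704 m/s.

Maximum speed ≈ 13.0 m/s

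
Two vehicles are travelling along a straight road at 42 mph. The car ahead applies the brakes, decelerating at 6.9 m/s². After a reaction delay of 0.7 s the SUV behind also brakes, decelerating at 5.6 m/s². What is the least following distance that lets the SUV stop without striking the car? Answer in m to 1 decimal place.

Minimum gap ≈ 19.1 m

42 mph × 0.44704 = 18.7757 m/s.
Leader travels v²/(2a_L) = 352.527 / 13.800 = 25.545 m before stopping.
Follower covers v·t_r = 18.7757 × 0.7 = 13.143 m while reacting, then v²/(2a_F) = 352.527 / 11.200 = 31.476 m while braking, for a total of 13.143 + 31.476 = 44.619 m.
Since a_F ≤ a_L and the follower starts braking later, the follower is never slower than the leader, so the closest approach is when both have stopped.
Minimum gap = 44.619 − 25.545 = 19.074 m.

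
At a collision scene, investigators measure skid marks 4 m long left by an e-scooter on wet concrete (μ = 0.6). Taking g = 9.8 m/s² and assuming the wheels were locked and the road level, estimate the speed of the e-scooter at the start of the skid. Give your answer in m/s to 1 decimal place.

Deceleration a = μg = 0.6 × 9.8 = 5.880 m/s².
v = √(2a·d) = √(2 × 5.880 × 4) = √47.040 = 6.8586 m/s.

Initial speed ≈ 6.9 m/s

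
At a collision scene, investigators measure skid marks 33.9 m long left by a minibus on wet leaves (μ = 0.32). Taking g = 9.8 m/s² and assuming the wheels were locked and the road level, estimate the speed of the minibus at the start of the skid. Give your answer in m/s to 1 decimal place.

Initial speed ≈ 14.6 m/s

Deceleration a = μg = 0.32 × 9.8 = 3.136 m/s².
v = √(2a·d) = √(2 × 3.136 × 33.9) = √212.621 = 14.5815 m/s.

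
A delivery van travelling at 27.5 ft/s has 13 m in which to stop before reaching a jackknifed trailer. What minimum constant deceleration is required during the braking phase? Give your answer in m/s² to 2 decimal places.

27.5 ft/s × 0.3048 = 8.3820 m/s.
v² = 2a·d ⇒ a = v²/(2d) = 8.3820² / (2 × 13.000) = 70.258 / 26.000 = 2.7022 m/s².

Required deceleration ≈ 2.70 m/s²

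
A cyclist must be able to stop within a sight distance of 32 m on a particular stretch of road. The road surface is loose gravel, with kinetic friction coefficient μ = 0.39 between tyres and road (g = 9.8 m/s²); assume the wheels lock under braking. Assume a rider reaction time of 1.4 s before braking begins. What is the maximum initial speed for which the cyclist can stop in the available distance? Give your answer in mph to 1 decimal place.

Maximum speed ≈ 25.0 mph

a = μg = 0.39 × 9.8 = 3.822 m/s².
Stopping distance: v·t_r + v²/(2a) = 32 with t_r = 1.4 s and a = 3.822 m/s².
So v² + 10.702 v − 244.61 = 0.
Positive root: v = −a·t_r + √((a·t_r)² + 2a·d) = −5.351 + √(28.633 + 244.61) = 11.1791 m/s.
11.1791 m/s ÷ 0.44704 = 25.007 mph.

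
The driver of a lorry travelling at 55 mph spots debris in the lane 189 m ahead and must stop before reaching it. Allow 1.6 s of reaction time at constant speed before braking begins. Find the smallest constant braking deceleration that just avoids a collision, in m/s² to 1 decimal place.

55 mph × 0.44704 = 24.5872 m/s.
Distance covered during reaction = 24.5872 × 1.6 = 39.340 m.
Distance available for braking: 189 − 39.340 = 149.660 m.
v² = 2a·d ⇒ a = v²/(2d) = 24.5872² / (2 × 149.660) = 604.530 / 299.320 = 2.0197 m/s².

Required deceleration ≈ 2.0 m/s²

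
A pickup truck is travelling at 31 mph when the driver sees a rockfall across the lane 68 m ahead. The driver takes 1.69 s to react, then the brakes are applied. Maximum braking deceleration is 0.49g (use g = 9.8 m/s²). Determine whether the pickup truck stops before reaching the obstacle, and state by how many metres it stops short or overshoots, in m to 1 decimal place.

31 mph × 0.44704 = 13.8582 m/s.
a = 0.49 × 9.8 = 4.802 m/s².
Reaction distance = 13.8582 × 1.69 = 23.420 m.
Braking distance = v²/(2a) = 192.050 / 9.604 = 19.997 m.
Total stopping distance = 23.420 + 19.997 = 43.417 m, vs 68 m available — it stops with 68 − 43.417 = 24.583 m to spare.

Yes — it stops 24.6 m short of the obstacle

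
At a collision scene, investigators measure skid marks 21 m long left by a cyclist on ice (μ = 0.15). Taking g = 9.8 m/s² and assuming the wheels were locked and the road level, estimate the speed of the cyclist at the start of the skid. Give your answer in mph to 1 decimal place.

Initial speed ≈ 17.6 mph

Deceleration a = μg = 0.15 × 9.8 = 1.470 m/s².
v = √(2a·d) = √(2 × 1.470 × 21) = √61.740 = 7.8575 m/s.
= 7.8575 ÷ 0.44704 = 17.577 mph.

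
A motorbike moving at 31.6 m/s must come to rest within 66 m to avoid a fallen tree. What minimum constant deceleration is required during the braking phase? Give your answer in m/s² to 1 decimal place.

Required deceleration ≈ 7.6 m/s²

v² = 2a·d ⇒ a = v²/(2d) = 31.6000² / (2 × 66.000) = 998.560 / 132.000 = 7.5648 m/s².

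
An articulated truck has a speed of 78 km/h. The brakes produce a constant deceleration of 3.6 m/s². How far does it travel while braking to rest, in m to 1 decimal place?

78 km/h ÷ 3.6 = 21.6667 m/s.
Braking distance = v²/(2a) = 21.6667² / (2 × 3.600) = 469.446 / 7.200 = 65.201 m.

Braking distance ≈ 65.2 m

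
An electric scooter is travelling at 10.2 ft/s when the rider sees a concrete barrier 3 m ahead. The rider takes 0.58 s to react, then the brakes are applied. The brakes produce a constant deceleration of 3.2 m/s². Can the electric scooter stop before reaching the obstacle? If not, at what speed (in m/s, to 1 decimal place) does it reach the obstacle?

10.2 ft/s × 0.3048 = 3.1090 m/s.
Reaction distance = 3.1090 × 0.58 = 1.803 m.
Braking distance needed to stop: v²/(2a) = 9.666 / 6.400 = 1.510 m, so total needed = 1.803 + 1.510 = 3.313 m > 3 m — it cannot stop.
Distance remaining when braking begins: 3 − 1.803 = 1.197 m.
v² = v₀² − 2a·d = 9.666 − 2 × 3.200 × 1.197 = 2.005 m²/s².
v = √2.005 = 1.416 m/s.

No — it strikes the obstacle at 1.4 m/s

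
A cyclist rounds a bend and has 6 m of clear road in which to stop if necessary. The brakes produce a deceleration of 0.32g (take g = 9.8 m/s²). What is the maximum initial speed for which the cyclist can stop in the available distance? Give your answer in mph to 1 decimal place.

Maximum speed ≈ 13.7 mph

a = 0.32 × 9.8 = 3.136 m/s².
v²/(2a) = d ⇒ v = √(2 × 3.136 × 6) = √37.63 = 6.1343 m/s.
6.1343 m/s ÷ 0.44704 = 13.722 mph.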